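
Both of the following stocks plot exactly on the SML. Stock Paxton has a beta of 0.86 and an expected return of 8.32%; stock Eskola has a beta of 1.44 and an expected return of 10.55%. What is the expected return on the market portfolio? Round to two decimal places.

8.86%

Both satisfy E(R) = R_f + β·MRP, so the slope of the SML is
MRP = (10.55% − 8.32%) / (1.44 − 0.86) = 2.23% / 0.58 = 3.8448%
R_f = E(R_Paxton) − β_Paxton·MRP = 8.32% − 0.86 × 3.8448% = 5.0135%
E(R_m) = R_f + MRP = 5.0135% + 3.8448% = 8.86%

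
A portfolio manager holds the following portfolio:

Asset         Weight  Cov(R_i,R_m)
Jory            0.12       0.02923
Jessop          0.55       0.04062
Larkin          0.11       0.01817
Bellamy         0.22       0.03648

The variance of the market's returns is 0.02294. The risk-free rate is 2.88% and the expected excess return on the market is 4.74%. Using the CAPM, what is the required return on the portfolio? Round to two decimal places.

10.29%

β_Jory = 0.02923 / 0.02294 = 1.2742
β_Jessop = 0.04062 / 0.02294 = 1.7707
β_Larkin = 0.01817 / 0.02294 = 0.7921
β_Bellamy = 0.03648 / 0.02294 = 1.5902
β_P = Σ w_i β_i = 0.12×1.2742 + 0.55×1.7707 + 0.11×0.7921 + 0.22×1.5902 = 1.5638
E(R_P) = R_f + β_P × MRP = 2.88% + 1.5638 × 4.74% = 10.29%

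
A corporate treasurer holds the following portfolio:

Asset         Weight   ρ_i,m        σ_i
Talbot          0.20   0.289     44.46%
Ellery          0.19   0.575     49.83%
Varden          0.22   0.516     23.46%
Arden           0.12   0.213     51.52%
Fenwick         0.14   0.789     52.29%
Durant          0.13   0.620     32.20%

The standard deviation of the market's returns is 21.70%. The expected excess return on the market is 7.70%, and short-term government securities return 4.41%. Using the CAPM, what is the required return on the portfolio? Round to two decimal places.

11.64%

β_Talbot = 0.289 × 44.46% / 21.70% = 0.5921
β_Ellery = 0.575 × 49.83% / 21.70% = 1.3204
β_Varden = 0.516 × 23.46% / 21.70% = 0.5579
β_Arden = 0.213 × 51.52% / 21.70% = 0.5057
β_Fenwick = 0.789 × 52.29% / 21.70% = 1.9012
β_Durant = 0.620 × 32.20% / 21.70% = 0.9200
β_P = Σ w_i β_i = 0.20×0.5921 + 0.19×1.3204 + 0.22×0.5579 + 0.12×0.5057 + 0.14×1.9012 + 0.13×0.9200 = 0.9385
E(R_P) = R_f + β_P × MRP = 4.41% + 0.9385 × 7.70% = 11.64%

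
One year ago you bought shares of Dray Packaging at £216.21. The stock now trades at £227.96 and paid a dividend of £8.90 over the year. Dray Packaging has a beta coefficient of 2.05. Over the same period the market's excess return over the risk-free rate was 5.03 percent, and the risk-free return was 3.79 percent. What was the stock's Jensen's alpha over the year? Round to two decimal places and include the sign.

-4.55%

Realised HPR = (P1 + D1 − P0) / P0 = (227.96 + 8.90 − 216.21) / 216.21 = 20.65 / 216.21 = 9.5509%
CAPM required = R_f + β·MRP = 3.79% + 2.05 × 5.03% = 14.1015%
α = realised − required = 9.5509% − 14.1015% = -4.55%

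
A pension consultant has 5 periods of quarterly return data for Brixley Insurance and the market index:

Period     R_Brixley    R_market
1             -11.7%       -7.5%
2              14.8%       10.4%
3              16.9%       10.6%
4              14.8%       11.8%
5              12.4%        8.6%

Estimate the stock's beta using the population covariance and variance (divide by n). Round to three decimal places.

1.469

Mean R_i = (-11.7 + 14.8 + 16.9 + 14.8 + 12.4) / 5 = 9.4400%
Mean R_m = (-7.5 + 10.4 + 10.6 + 11.8 + 8.6) / 5 = 6.7800%
Σ(R_i − R̄_i)(R_m − R̄_m) = 382.0740  ⇒  Cov = 382.0740 / 5 = 76.4148
Σ(R_m − R̄_m)² = 260.1280  ⇒  Var(R_m) = 260.1280 / 5 = 52.0256
β = Cov / Var(R_m) = 76.4148 / 52.0256 = 1.4688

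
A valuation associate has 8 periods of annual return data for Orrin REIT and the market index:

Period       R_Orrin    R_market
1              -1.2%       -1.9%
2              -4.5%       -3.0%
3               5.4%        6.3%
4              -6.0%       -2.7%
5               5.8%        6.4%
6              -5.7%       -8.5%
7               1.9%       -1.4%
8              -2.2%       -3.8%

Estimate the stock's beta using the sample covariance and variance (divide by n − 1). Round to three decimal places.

0.835

Mean R_i = (-1.2 − 4.5 + 5.4 − 6.0 + 5.8 − 5.7 + 1.9 − 2.2) / 8 = -0.8125%
Mean R_m = (-1.9 − 3.0 + 6.3 − 2.7 + 6.4 − 8.5 − 1.4 − 3.8) / 8 = -1.0750%
Σ(R_i − R̄_i)(R_m − R̄_m) = 150.2825  ⇒  Cov = 150.2825 / 7 = 21.4689
Σ(R_m − R̄_m)² = 179.9550  ⇒  Var(R_m) = 179.9550 / 7 = 25.7079
β = Cov / Var(R_m) = 21.4689 / 25.7079 = 0.8351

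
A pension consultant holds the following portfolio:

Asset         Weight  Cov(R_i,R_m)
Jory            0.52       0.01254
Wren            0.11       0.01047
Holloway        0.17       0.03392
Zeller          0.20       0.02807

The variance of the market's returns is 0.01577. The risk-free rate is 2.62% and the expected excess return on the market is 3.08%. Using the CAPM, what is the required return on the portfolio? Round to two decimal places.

β_Jory = 0.01254 / 0.01577 = 0.7952
β_Wren = 0.01047 / 0.01577 = 0.6639
β_Holloway = 0.03392 / 0.01577 = 2.1509
β_Zeller = 0.02807 / 0.01577 = 1.7800
β_P = Σ w_i β_i = 0.52×0.7952 + 0.11×0.6639 + 0.17×2.1509 + 0.20×1.7800 = 1.2082
E(R_P) = R_f + β_P × MRP = 2.62% + 1.2082 × 3.08% = 6.34%

6.34%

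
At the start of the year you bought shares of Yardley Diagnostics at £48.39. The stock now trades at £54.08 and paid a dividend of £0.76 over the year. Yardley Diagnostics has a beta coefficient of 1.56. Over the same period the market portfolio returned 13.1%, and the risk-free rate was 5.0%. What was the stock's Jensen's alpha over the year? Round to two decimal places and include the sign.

Realised HPR = (P1 + D1 − P0) / P0 = (54.08 + 0.76 − 48.39) / 48.39 = 6.45 / 48.39 = 13.3292%
MRP = 13.1% − 5.0% = 8.10%
CAPM required = R_f + β·MRP = 5.0% + 1.56 × 8.1% = 17.6360%
α = realised − required = 13.3292% − 17.6360% = -4.31%

-4.31%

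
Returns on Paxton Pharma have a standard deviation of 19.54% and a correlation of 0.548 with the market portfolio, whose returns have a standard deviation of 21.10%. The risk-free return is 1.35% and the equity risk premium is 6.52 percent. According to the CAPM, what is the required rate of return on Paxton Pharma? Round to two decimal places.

4.66%

β = ρ × σ_i / σ_m = 0.548 × 19.54% / 21.10% = 0.5075
E(R) = 1.35% + 0.5075 × 6.52% = 4.66%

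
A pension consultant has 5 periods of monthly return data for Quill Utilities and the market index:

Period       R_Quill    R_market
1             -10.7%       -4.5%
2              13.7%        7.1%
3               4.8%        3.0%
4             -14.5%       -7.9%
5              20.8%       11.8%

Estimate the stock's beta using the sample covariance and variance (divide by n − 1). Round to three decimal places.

Mean R_i = (-10.7 + 13.7 + 4.8 − 14.5 + 20.8) / 5 = 2.8200%
Mean R_m = (-4.5 + 7.1 + 3.0 − 7.9 + 11.8) / 5 = 1.9000%
Σ(R_i − R̄_i)(R_m − R̄_m) = 493.0200  ⇒  Cov = 493.0200 / 4 = 123.2550
Σ(R_m − R̄_m)² = 263.2600  ⇒  Var(R_m) = 263.2600 / 4 = 65.8150
β = Cov / Var(R_m) = 123.2550 / 65.8150 = 1.8727

1.873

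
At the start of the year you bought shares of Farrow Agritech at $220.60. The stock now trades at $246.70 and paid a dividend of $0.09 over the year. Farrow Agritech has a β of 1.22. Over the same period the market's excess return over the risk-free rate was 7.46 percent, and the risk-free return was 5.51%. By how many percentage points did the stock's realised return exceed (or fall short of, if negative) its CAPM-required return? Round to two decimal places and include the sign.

Realised HPR = (P1 + D1 − P0) / P0 = (246.70 + 0.09 − 220.60) / 220.60 = 26.19 / 220.60 = 11.8722%
CAPM required = R_f + β·MRP = 5.51% + 1.22 × 7.46% = 14.6112%
α = realised − required = 11.8722% − 14.6112% = -2.74%

-2.74%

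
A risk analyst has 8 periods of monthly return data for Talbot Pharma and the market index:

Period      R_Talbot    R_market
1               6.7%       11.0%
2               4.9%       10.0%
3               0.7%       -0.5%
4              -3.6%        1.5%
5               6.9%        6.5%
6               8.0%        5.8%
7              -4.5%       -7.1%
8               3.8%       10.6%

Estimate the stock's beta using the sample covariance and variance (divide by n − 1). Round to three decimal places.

0.607

Mean R_i = (6.7 + 4.9 + 0.7 − 3.6 + 6.9 + 8.0 − 4.5 + 3.8) / 8 = 2.8625%
Mean R_m = (11.0 + 10.0 − 0.5 + 1.5 + 6.5 + 5.8 − 7.1 + 10.6) / 8 = 4.7250%
Σ(R_i − R̄_i)(R_m − R̄_m) = 172.2275  ⇒  Cov = 172.2275 / 7 = 24.6039
Σ(R_m − R̄_m)² = 283.5550  ⇒  Var(R_m) = 283.5550 / 7 = 40.5079
β = Cov / Var(R_m) = 24.6039 / 40.5079 = 0.6074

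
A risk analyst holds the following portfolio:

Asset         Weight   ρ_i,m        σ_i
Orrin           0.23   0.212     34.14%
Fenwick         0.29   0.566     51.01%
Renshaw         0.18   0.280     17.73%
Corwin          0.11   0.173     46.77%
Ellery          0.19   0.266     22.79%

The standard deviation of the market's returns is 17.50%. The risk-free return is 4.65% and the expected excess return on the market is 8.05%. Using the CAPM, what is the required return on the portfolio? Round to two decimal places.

β_Orrin = 0.212 × 34.14% / 17.50% = 0.4136
β_Fenwick = 0.566 × 51.01% / 17.50% = 1.6498
β_Renshaw = 0.280 × 17.73% / 17.50% = 0.2837
β_Corwin = 0.173 × 46.77% / 17.50% = 0.4624
β_Ellery = 0.266 × 22.79% / 17.50% = 0.3464
β_P = Σ w_i β_i = 0.23×0.4136 + 0.29×1.6498 + 0.18×0.2837 + 0.11×0.4624 + 0.19×0.3464 = 0.7413
E(R_P) = R_f + β_P × MRP = 4.65% + 0.7413 × 8.05% = 10.62%

10.62%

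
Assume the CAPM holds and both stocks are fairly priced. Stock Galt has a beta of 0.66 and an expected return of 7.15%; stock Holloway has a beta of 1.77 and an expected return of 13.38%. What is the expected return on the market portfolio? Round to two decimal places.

Both satisfy E(R) = R_f + β·MRP, so the slope of the SML is
MRP = (13.38% − 7.15%) / (1.77 − 0.66) = 6.23% / 1.11 = 5.6126%
R_f = E(R_Galt) − β_Galt·MRP = 7.15% − 0.66 × 5.6126% = 3.4457%
E(R_m) = R_f + MRP = 3.4457% + 5.6126% = 9.06%

9.06%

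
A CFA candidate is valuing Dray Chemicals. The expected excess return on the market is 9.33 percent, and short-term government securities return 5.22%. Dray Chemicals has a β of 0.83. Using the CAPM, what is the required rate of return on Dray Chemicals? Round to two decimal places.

12.96%

E(R) = R_f + β × MRP = 5.22% + 0.83 × 9.33% = 12.96%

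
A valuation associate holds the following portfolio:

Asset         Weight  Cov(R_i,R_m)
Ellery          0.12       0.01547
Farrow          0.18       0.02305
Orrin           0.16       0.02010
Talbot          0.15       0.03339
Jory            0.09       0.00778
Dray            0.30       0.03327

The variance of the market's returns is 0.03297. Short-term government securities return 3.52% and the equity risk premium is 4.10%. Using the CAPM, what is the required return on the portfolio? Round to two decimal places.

6.62%

β_Ellery = 0.01547 / 0.03297 = 0.4692
β_Farrow = 0.02305 / 0.03297 = 0.6991
β_Orrin = 0.02010 / 0.03297 = 0.6096
β_Talbot = 0.03339 / 0.03297 = 1.0127
β_Jory = 0.00778 / 0.03297 = 0.2360
β_Dray = 0.03327 / 0.03297 = 1.0091
β_P = Σ w_i β_i = 0.12×0.4692 + 0.18×0.6991 + 0.16×0.6096 + 0.15×1.0127 + 0.09×0.2360 + 0.30×1.0091 = 0.7556
E(R_P) = R_f + β_P × MRP = 3.52% + 0.7556 × 4.10% = 6.62%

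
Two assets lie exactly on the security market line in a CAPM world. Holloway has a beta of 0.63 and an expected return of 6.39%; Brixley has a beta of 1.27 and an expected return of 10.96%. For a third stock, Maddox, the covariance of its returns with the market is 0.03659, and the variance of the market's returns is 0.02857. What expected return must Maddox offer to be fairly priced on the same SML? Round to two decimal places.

MRP = (10.96% − 6.39%) / (1.27 − 0.63) = 7.1406%
R_f = 6.39% − 0.63 × 7.1406% = 1.8914%
β_Maddox = Cov / Var(R_m) = 0.03659 / 0.02857 = 1.2807
E(R_Maddox) = R_f + β × MRP = 1.8914% + 1.2807 × 7.1406% = 11.04%

11.04%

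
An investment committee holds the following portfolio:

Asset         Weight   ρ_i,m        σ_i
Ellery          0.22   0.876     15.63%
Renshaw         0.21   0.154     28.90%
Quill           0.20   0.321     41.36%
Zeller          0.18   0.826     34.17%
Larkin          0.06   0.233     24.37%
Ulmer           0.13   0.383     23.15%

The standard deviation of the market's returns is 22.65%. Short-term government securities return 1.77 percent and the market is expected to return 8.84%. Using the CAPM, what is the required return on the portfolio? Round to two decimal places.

5.88%

β_Ellery = 0.876 × 15.63% / 22.65% = 0.6045
β_Renshaw = 0.154 × 28.90% / 22.65% = 0.1965
β_Quill = 0.321 × 41.36% / 22.65% = 0.5862
β_Zeller = 0.826 × 34.17% / 22.65% = 1.2461
β_Larkin = 0.233 × 24.37% / 22.65% = 0.2507
β_Ulmer = 0.383 × 23.15% / 22.65% = 0.3915
β_P = Σ w_i β_i = 0.22×0.6045 + 0.21×0.1965 + 0.20×0.5862 + 0.18×1.2461 + 0.06×0.2507 + 0.13×0.3915 = 0.5817
MRP = 8.84% − 1.77% = 7.07%
E(R_P) = R_f + β_P × MRP = 1.77% + 0.5817 × 7.07% = 5.88%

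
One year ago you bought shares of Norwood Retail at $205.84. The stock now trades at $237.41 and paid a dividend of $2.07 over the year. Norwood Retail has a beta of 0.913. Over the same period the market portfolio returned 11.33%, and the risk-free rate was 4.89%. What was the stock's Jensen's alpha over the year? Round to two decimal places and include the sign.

Realised HPR = (P1 + D1 − P0) / P0 = (237.41 + 2.07 − 205.84) / 205.84 = 33.64 / 205.84 = 16.3428%
MRP = 11.33% − 4.89% = 6.44%
CAPM required = R_f + β·MRP = 4.89% + 0.913 × 6.44% = 10.76972%
α = realised − required = 16.3428% − 10.76972% = +5.57%

+5.57%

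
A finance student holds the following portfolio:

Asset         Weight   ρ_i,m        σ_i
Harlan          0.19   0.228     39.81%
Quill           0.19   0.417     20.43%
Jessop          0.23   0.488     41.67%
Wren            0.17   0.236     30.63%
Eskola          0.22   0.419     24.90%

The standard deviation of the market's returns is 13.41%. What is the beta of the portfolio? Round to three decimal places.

0.861

β_Harlan = 0.228 × 39.81% / 13.41% = 0.6769
β_Quill = 0.417 × 20.43% / 13.41% = 0.6353
β_Jessop = 0.488 × 41.67% / 13.41% = 1.5164
β_Wren = 0.236 × 30.63% / 13.41% = 0.5391
β_Eskola = 0.419 × 24.90% / 13.41% = 0.7780
β_P = Σ w_i β_i = 0.19×0.6769 + 0.19×0.6353 + 0.23×1.5164 + 0.17×0.5391 + 0.22×0.7780 = 0.8609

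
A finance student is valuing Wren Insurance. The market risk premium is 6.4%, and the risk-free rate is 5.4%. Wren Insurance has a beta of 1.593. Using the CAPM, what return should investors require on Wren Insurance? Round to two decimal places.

E(R) = R_f + β × MRP = 5.4% + 1.593 × 6.4% = 15.60%

15.60%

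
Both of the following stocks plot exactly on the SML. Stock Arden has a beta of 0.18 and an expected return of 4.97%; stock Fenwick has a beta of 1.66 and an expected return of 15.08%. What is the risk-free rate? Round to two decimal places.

Both satisfy E(R) = R_f + β·MRP, so the slope of the SML is
MRP = (15.08% − 4.97%) / (1.66 − 0.18) = 10.11% / 1.48 = 6.8311%
R_f = E(R_Arden) − β_Arden·MRP = 4.97% − 0.18 × 6.8311% = 3.7404%

3.74%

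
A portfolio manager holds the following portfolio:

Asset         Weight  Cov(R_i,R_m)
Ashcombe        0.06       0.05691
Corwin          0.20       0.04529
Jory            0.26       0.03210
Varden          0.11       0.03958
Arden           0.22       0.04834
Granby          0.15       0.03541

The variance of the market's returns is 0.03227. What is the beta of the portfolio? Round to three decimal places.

1.274

β_Ashcombe = 0.05691 / 0.03227 = 1.7636
β_Corwin = 0.04529 / 0.03227 = 1.4035
β_Jory = 0.03210 / 0.03227 = 0.9947
β_Varden = 0.03958 / 0.03227 = 1.2265
β_Arden = 0.04834 / 0.03227 = 1.4980
β_Granby = 0.03541 / 0.03227 = 1.0973
β_P = Σ w_i β_i = 0.06×1.7636 + 0.20×1.4035 + 0.26×0.9947 + 0.11×1.2265 + 0.22×1.4980 + 0.15×1.0973 = 1.2742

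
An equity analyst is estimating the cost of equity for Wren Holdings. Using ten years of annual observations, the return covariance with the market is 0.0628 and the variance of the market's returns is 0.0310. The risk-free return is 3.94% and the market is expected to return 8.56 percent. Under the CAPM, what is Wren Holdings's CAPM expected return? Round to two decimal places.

β = Cov(R_i, R_m) / Var(R_m) = 0.0628 / 0.0310 = 2.0258
MRP = 8.56% − 3.94% = 4.62%
E(R) = R_f + β × MRP = 3.94% + 2.0258 × 4.62% = 13.30%

13.30%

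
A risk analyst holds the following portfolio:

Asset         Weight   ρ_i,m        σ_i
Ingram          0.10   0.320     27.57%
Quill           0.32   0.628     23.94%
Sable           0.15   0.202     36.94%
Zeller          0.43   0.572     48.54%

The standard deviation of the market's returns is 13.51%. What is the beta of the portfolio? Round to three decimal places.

β_Ingram = 0.320 × 27.57% / 13.51% = 0.6530
β_Quill = 0.628 × 23.94% / 13.51% = 1.1128
β_Sable = 0.202 × 36.94% / 13.51% = 0.5523
β_Zeller = 0.572 × 48.54% / 13.51% = 2.0551
β_P = Σ w_i β_i = 0.10×0.6530 + 0.32×1.1128 + 0.15×0.5523 + 0.43×2.0551 = 1.3879

1.388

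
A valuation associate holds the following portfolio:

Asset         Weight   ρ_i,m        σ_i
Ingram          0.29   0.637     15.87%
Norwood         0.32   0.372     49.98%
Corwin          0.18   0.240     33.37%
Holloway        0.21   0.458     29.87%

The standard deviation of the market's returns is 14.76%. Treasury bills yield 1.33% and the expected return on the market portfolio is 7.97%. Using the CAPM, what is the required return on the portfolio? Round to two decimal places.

7.27%

β_Ingram = 0.637 × 15.87% / 14.76% = 0.6849
β_Norwood = 0.372 × 49.98% / 14.76% = 1.2597
β_Corwin = 0.240 × 33.37% / 14.76% = 0.5426
β_Holloway = 0.458 × 29.87% / 14.76% = 0.9269
β_P = Σ w_i β_i = 0.29×0.6849 + 0.32×1.2597 + 0.18×0.5426 + 0.21×0.9269 = 0.8940
MRP = 7.97% − 1.33% = 6.64%
E(R_P) = R_f + β_P × MRP = 1.33% + 0.8940 × 6.64% = 7.27%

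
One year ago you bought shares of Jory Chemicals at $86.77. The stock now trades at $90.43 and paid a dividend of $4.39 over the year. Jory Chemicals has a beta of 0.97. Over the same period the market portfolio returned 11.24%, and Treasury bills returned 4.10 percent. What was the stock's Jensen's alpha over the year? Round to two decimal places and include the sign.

Realised HPR = (P1 + D1 − P0) / P0 = (90.43 + 4.39 − 86.77) / 86.77 = 8.05 / 86.77 = 9.2774%
MRP = 11.24% − 4.10% = 7.14%
CAPM required = R_f + β·MRP = 4.10% + 0.97 × 7.14% = 11.0258%
α = realised − required = 9.2774% − 11.0258% = -1.75%

-1.75%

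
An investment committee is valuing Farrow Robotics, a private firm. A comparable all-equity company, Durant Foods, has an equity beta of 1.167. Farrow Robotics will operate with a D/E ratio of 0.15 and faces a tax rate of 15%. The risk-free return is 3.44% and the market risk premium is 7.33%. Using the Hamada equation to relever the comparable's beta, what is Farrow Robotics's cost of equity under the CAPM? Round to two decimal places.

13.08%

β_L = β_U × [1 + (1 − t)(D/E)] = 1.167 × [1 + (1 − 0.15) × 0.15]
    = 1.167 × [1 + 0.85 × 0.15] = 1.167 × 1.1275 = 1.3158
E(R) = R_f + β_L × MRP = 3.44% + 1.3158 × 7.33% = 13.08%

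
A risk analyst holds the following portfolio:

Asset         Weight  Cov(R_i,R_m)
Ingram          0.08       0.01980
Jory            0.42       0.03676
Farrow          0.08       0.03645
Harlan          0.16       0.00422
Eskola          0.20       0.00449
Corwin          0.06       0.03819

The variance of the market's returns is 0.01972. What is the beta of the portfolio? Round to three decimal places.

β_Ingram = 0.01980 / 0.01972 = 1.0041
β_Jory = 0.03676 / 0.01972 = 1.8641
β_Farrow = 0.03645 / 0.01972 = 1.8484
β_Harlan = 0.00422 / 0.01972 = 0.2140
β_Eskola = 0.00449 / 0.01972 = 0.2277
β_Corwin = 0.03819 / 0.01972 = 1.9366
β_P = Σ w_i β_i = 0.08×1.0041 + 0.42×1.8641 + 0.08×1.8484 + 0.16×0.2140 + 0.20×0.2277 + 0.06×1.9366 = 1.2071

1.207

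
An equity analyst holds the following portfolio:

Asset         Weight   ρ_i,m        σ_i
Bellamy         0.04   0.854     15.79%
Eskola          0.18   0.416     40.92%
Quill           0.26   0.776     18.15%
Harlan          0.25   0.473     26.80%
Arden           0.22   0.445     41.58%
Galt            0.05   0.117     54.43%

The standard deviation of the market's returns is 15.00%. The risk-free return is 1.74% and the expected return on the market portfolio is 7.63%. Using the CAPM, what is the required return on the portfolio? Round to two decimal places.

β_Bellamy = 0.854 × 15.79% / 15.00% = 0.8990
β_Eskola = 0.416 × 40.92% / 15.00% = 1.1348
β_Quill = 0.776 × 18.15% / 15.00% = 0.9390
β_Harlan = 0.473 × 26.80% / 15.00% = 0.8451
β_Arden = 0.445 × 41.58% / 15.00% = 1.2335
β_Galt = 0.117 × 54.43% / 15.00% = 0.4246
β_P = Σ w_i β_i = 0.04×0.8990 + 0.18×1.1348 + 0.26×0.9390 + 0.25×0.8451 + 0.22×1.2335 + 0.05×0.4246 = 0.9882
MRP = 7.63% − 1.74% = 5.89%
E(R_P) = R_f + β_P × MRP = 1.74% + 0.9882 × 5.89% = 7.56%

7.56%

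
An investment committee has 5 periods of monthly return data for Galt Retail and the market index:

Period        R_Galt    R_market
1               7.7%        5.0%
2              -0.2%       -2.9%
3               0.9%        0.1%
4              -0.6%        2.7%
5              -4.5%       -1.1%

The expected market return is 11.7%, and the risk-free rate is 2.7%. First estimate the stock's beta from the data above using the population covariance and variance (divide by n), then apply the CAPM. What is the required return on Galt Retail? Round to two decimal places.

Mean R_i = (7.7 − 0.2 + 0.9 − 0.6 − 4.5) / 5 = 0.6600%
Mean R_m = (5.0 − 2.9 + 0.1 + 2.7 − 1.1) / 5 = 0.7600%
Σ(R_i − R̄_i)(R_m − R̄_m) = 39.9920  ⇒  Cov = 39.9920 / 5 = 7.9984
Σ(R_m − R̄_m)² = 39.0320  ⇒  Var(R_m) = 39.0320 / 5 = 7.8064
β = Cov / Var(R_m) = 7.9984 / 7.8064 = 1.0246
MRP = 11.7% − 2.7% = 9.00%
E(R) = R_f + β × MRP = 2.7% + 1.0246 × 9.0% = 11.92%

11.92%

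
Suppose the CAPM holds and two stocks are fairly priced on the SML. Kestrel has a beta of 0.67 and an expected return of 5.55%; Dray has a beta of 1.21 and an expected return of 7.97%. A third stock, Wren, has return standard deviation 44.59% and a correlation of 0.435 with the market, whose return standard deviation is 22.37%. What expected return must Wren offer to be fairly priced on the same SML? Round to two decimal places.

MRP = (7.97% − 5.55%) / (1.21 − 0.67) = 4.4815%
R_f = 5.55% − 0.67 × 4.4815% = 2.5474%
β_Wren = ρ·σ_i/σ_m = 0.435 × 44.59 / 22.37 = 0.8671
E(R_Wren) = R_f + β × MRP = 2.5474% + 0.8671 × 4.4815% = 6.43%

6.43%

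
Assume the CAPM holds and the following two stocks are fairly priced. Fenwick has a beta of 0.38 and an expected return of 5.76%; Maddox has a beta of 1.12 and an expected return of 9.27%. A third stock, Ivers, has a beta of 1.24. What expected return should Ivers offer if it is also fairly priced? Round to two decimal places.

9.84%

MRP (SML slope) = (9.27% − 5.76%) / (1.12 − 0.38) = 3.51% / 0.74 = 4.7432%
R_f (intercept) = 5.76% − 0.38 × 4.7432% = 3.9576%
E(R_Ivers) = R_f + β × MRP = 3.9576% + 1.24 × 4.7432% = 9.84%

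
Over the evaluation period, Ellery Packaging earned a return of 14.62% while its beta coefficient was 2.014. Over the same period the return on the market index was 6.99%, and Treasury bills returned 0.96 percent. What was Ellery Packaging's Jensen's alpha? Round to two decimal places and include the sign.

+1.52%

Market excess return = 6.99% − 0.96% = 6.03%
CAPM benchmark = R_f + β(R_m − R_f) = 0.96% + 2.014 × 6.03% = 13.10442%
α = actual − benchmark = 14.62% − 13.10442% = +1.52%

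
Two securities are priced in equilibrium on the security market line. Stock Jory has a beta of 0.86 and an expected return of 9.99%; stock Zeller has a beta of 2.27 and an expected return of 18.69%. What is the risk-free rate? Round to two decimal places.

Both satisfy E(R) = R_f + β·MRP, so the slope of the SML is
MRP = (18.69% − 9.99%) / (2.27 − 0.86) = 8.70% / 1.41 = 6.1702%
R_f = E(R_Jory) − β_Jory·MRP = 9.99% − 0.86 × 6.1702% = 4.6836%

4.68%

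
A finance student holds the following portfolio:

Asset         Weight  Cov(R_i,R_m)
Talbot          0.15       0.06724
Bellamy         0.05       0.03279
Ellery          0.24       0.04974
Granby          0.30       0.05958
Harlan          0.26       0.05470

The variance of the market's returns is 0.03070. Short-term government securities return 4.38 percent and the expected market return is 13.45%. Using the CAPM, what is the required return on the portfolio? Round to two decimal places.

20.85%

β_Talbot = 0.06724 / 0.03070 = 2.1902
β_Bellamy = 0.03279 / 0.03070 = 1.0681
β_Ellery = 0.04974 / 0.03070 = 1.6202
β_Granby = 0.05958 / 0.03070 = 1.9407
β_Harlan = 0.05470 / 0.03070 = 1.7818
β_P = Σ w_i β_i = 0.15×2.1902 + 0.05×1.0681 + 0.24×1.6202 + 0.30×1.9407 + 0.26×1.7818 = 1.8163
MRP = 13.45% − 4.38% = 9.07%
E(R_P) = R_f + β_P × MRP = 4.38% + 1.8163 × 9.07% = 20.85%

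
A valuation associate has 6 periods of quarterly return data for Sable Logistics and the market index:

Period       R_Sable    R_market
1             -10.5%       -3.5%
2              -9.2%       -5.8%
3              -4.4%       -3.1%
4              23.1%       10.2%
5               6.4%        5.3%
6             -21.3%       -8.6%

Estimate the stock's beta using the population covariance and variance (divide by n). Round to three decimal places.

2.112

Mean R_i = (-10.5 − 9.2 − 4.4 + 23.1 + 6.4 − 21.3) / 6 = -2.6500%
Mean R_m = (-3.5 − 5.8 − 3.1 + 10.2 + 5.3 − 8.6) / 6 = -0.9167%
Σ(R_i − R̄_i)(R_m − R̄_m) = 541.8950  ⇒  Cov = 541.8950 / 6 = 90.3158
Σ(R_m − R̄_m)² = 256.5483  ⇒  Var(R_m) = 256.5483 / 6 = 42.7581
β = Cov / Var(R_m) = 90.3158 / 42.7581 = 2.1123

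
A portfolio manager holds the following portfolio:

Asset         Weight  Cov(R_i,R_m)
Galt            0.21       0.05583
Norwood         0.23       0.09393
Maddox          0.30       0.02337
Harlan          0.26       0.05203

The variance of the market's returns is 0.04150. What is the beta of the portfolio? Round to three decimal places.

β_Galt = 0.05583 / 0.04150 = 1.3453
β_Norwood = 0.09393 / 0.04150 = 2.2634
β_Maddox = 0.02337 / 0.04150 = 0.5631
β_Harlan = 0.05203 / 0.04150 = 1.2537
β_P = Σ w_i β_i = 0.21×1.3453 + 0.23×2.2634 + 0.30×0.5631 + 0.26×1.2537 = 1.2980

1.298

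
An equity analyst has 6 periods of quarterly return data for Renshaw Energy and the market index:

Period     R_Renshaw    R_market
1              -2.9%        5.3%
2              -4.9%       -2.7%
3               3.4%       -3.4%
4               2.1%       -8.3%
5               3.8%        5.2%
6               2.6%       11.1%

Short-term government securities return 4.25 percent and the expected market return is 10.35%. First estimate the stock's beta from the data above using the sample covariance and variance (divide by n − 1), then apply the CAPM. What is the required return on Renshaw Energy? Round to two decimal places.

Mean R_i = (-2.9 − 4.9 + 3.4 + 2.1 + 3.8 + 2.6) / 6 = 0.6833%
Mean R_m = (5.3 − 2.7 − 3.4 − 8.3 + 5.2 + 11.1) / 6 = 1.2000%
Σ(R_i − R̄_i)(R_m − R̄_m) = 12.5700  ⇒  Cov = 12.5700 / 5 = 2.5140
Σ(R_m − R̄_m)² = 257.4400  ⇒  Var(R_m) = 257.4400 / 5 = 51.4880
β = Cov / Var(R_m) = 2.5140 / 51.4880 = 0.0488
MRP = 10.35% − 4.25% = 6.10%
E(R) = R_f + β × MRP = 4.25% + 0.0488 × 6.10% = 4.55%

4.55%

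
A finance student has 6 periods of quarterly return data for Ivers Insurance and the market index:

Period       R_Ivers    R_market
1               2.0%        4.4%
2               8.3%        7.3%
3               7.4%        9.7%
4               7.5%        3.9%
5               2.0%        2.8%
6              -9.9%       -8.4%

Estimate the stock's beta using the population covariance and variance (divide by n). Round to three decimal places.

Mean R_i = (2.0 + 8.3 + 7.4 + 7.5 + 2.0 − 9.9) / 6 = 2.8833%
Mean R_m = (4.4 + 7.3 + 9.7 + 3.9 + 2.8 − 8.4) / 6 = 3.2833%
Σ(R_i − R̄_i)(R_m − R̄_m) = 202.3783  ⇒  Cov = 202.3783 / 6 = 33.7297
Σ(R_m − R̄_m)² = 195.6683  ⇒  Var(R_m) = 195.6683 / 6 = 32.6114
β = Cov / Var(R_m) = 33.7297 / 32.6114 = 1.0343

1.034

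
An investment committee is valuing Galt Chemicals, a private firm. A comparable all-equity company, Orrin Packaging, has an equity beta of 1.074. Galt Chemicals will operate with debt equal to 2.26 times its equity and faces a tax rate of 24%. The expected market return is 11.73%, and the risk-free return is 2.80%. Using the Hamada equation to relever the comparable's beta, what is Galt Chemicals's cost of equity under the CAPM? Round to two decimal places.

28.86%

β_L = β_U × [1 + (1 − t)(D/E)] = 1.074 × [1 + (1 − 0.24) × 2.26]
    = 1.074 × [1 + 0.76 × 2.26] = 1.074 × 2.7176 = 2.9187
MRP = 11.73% − 2.80% = 8.93%
E(R) = R_f + β_L × MRP = 2.80% + 2.9187 × 8.93% = 28.86%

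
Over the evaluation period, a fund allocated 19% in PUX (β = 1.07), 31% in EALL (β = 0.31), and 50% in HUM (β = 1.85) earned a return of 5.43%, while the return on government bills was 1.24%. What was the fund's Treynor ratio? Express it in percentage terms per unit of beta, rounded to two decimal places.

β_P = 0.19×1.07 + 0.31×0.31 + 0.50×1.85 = 1.2244
Treynor = (R_P − R_f) / β_P = (5.43% − 1.24%) / 1.2244 = 4.19% / 1.2244 = 3.42%

3.42%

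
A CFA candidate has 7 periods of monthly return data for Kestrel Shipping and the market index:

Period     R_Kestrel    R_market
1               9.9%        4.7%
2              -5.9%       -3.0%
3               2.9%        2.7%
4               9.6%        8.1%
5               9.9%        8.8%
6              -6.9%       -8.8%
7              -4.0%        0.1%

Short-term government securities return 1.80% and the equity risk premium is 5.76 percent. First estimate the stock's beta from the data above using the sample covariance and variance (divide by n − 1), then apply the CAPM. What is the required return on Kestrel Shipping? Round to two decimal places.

8.37%

Mean R_i = (9.9 − 5.9 + 2.9 + 9.6 + 9.9 − 6.9 − 4.0) / 7 = 2.2143%
Mean R_m = (4.7 − 3.0 + 2.7 + 8.1 + 8.8 − 8.8 + 0.1) / 7 = 1.8000%
Σ(R_i − R̄_i)(R_m − R̄_m) = 269.3600  ⇒  Cov = 269.3600 / 6 = 44.8933
Σ(R_m − R̄_m)² = 236.2000  ⇒  Var(R_m) = 236.2000 / 6 = 39.3667
β = Cov / Var(R_m) = 44.8933 / 39.3667 = 1.1404
E(R) = R_f + β × MRP = 1.80% + 1.1404 × 5.76% = 8.37%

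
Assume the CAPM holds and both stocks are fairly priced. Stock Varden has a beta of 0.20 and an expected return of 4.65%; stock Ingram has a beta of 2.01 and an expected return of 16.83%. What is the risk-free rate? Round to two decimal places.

Both satisfy E(R) = R_f + β·MRP, so the slope of the SML is
MRP = (16.83% − 4.65%) / (2.01 − 0.20) = 12.18% / 1.81 = 6.7293%
R_f = E(R_Varden) − β_Varden·MRP = 4.65% − 0.20 × 6.7293% = 3.3041%

3.30%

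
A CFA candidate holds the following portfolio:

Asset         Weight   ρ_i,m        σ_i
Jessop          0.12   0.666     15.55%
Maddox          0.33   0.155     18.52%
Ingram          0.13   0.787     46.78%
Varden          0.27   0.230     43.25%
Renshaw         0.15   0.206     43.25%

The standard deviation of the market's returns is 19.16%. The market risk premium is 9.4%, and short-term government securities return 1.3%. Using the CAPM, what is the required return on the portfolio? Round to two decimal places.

6.70%

β_Jessop = 0.666 × 15.55% / 19.16% = 0.5405
β_Maddox = 0.155 × 18.52% / 19.16% = 0.1498
β_Ingram = 0.787 × 46.78% / 19.16% = 1.9215
β_Varden = 0.230 × 43.25% / 19.16% = 0.5192
β_Renshaw = 0.206 × 43.25% / 19.16% = 0.4650
β_P = Σ w_i β_i = 0.12×0.5405 + 0.33×0.1498 + 0.13×1.9215 + 0.27×0.5192 + 0.15×0.4650 = 0.5740
E(R_P) = R_f + β_P × MRP = 1.3% + 0.5740 × 9.4% = 6.70%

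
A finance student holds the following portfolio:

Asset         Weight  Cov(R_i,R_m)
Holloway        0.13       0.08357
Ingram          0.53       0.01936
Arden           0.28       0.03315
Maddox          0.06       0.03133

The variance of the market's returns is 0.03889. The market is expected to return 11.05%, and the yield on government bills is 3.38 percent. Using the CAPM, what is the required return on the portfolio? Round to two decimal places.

9.75%

β_Holloway = 0.08357 / 0.03889 = 2.1489
β_Ingram = 0.01936 / 0.03889 = 0.4978
β_Arden = 0.03315 / 0.03889 = 0.8524
β_Maddox = 0.03133 / 0.03889 = 0.8056
β_P = Σ w_i β_i = 0.13×2.1489 + 0.53×0.4978 + 0.28×0.8524 + 0.06×0.8056 = 0.8302
MRP = 11.05% − 3.38% = 7.67%
E(R_P) = R_f + β_P × MRP = 3.38% + 0.8302 × 7.67% = 9.75%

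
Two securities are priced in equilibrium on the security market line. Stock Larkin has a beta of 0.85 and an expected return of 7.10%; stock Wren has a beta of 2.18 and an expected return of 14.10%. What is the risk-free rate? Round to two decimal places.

2.63%

Both satisfy E(R) = R_f + β·MRP, so the slope of the SML is
MRP = (14.10% − 7.10%) / (2.18 − 0.85) = 7.00% / 1.33 = 5.2632%
R_f = E(R_Larkin) − β_Larkin·MRP = 7.10% − 0.85 × 5.2632% = 2.6263%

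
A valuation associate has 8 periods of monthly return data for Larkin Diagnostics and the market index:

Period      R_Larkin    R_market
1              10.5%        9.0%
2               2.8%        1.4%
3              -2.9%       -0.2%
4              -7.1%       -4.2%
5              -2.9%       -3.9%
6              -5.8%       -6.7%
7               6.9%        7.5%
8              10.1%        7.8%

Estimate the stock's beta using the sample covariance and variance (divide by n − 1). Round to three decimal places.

1.116

Mean R_i = (10.5 + 2.8 − 2.9 − 7.1 − 2.9 − 5.8 + 6.9 + 10.1) / 8 = 1.4500%
Mean R_m = (9.0 + 1.4 − 0.2 − 4.2 − 3.9 − 6.7 + 7.5 + 7.8) / 8 = 1.3375%
Σ(R_i − R̄_i)(R_m − R̄_m) = 294.0050  ⇒  Cov = 294.0050 / 7 = 42.0007
Σ(R_m − R̄_m)² = 263.5188  ⇒  Var(R_m) = 263.5188 / 7 = 37.6455
β = Cov / Var(R_m) = 42.0007 / 37.6455 = 1.1157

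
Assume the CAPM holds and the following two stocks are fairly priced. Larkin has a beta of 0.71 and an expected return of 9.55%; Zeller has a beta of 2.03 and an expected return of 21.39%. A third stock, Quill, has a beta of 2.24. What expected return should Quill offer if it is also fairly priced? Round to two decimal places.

MRP (SML slope) = (21.39% − 9.55%) / (2.03 − 0.71) = 11.84% / 1.32 = 8.9697%
R_f (intercept) = 9.55% − 0.71 × 8.9697% = 3.1815%
E(R_Quill) = R_f + β × MRP = 3.1815% + 2.24 × 8.9697% = 23.27%

23.27%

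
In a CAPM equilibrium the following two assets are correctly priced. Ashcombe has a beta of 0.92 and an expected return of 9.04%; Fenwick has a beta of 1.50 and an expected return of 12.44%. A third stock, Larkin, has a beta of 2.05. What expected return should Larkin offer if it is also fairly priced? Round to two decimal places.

15.66%

MRP (SML slope) = (12.44% − 9.04%) / (1.50 − 0.92) = 3.40% / 0.58 = 5.8621%
R_f (intercept) = 9.04% − 0.92 × 5.8621% = 3.6469%
E(R_Larkin) = R_f + β × MRP = 3.6469% + 2.05 × 5.8621% = 15.66%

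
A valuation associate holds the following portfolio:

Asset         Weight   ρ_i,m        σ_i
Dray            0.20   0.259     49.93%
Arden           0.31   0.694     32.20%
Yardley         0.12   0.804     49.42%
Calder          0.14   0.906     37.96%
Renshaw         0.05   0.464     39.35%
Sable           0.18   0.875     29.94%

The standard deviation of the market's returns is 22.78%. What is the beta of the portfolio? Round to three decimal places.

1.085

β_Dray = 0.259 × 49.93% / 22.78% = 0.5677
β_Arden = 0.694 × 32.20% / 22.78% = 0.9810
β_Yardley = 0.804 × 49.42% / 22.78% = 1.7442
β_Calder = 0.906 × 37.96% / 22.78% = 1.5097
β_Renshaw = 0.464 × 39.35% / 22.78% = 0.8015
β_Sable = 0.875 × 29.94% / 22.78% = 1.1500
β_P = Σ w_i β_i = 0.20×0.5677 + 0.31×0.9810 + 0.12×1.7442 + 0.14×1.5097 + 0.05×0.8015 + 0.18×1.1500 = 1.0854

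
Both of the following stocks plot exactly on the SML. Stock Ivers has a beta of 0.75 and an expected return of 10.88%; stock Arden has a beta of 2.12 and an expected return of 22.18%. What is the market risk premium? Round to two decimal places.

8.25%

Both satisfy E(R) = R_f + β·MRP, so the slope of the SML is
MRP = (22.18% − 10.88%) / (2.12 − 0.75) = 11.30% / 1.37 = 8.2482%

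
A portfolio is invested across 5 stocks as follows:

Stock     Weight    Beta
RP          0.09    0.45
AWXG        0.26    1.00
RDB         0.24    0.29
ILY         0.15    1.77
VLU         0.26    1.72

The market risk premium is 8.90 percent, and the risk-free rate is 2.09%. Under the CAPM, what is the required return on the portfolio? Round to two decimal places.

11.73%

β_P = Σ w_i β_i = 0.09×0.45 + 0.26×1.00 + 0.24×0.29 + 0.15×1.77 + 0.26×1.72 = 1.0828
E(R_P) = R_f + β_P × MRP = 2.09% + 1.0828 × 8.90% = 11.73%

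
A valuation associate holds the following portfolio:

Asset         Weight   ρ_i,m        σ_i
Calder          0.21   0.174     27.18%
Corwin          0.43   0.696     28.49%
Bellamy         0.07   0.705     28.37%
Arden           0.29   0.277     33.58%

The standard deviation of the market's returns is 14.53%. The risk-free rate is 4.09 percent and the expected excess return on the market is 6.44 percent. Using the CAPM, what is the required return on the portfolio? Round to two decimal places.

10.13%

β_Calder = 0.174 × 27.18% / 14.53% = 0.3255
β_Corwin = 0.696 × 28.49% / 14.53% = 1.3647
β_Bellamy = 0.705 × 28.37% / 14.53% = 1.3765
β_Arden = 0.277 × 33.58% / 14.53% = 0.6402
β_P = Σ w_i β_i = 0.21×0.3255 + 0.43×1.3647 + 0.07×1.3765 + 0.29×0.6402 = 0.9372
E(R_P) = R_f + β_P × MRP = 4.09% + 0.9372 × 6.44% = 10.13%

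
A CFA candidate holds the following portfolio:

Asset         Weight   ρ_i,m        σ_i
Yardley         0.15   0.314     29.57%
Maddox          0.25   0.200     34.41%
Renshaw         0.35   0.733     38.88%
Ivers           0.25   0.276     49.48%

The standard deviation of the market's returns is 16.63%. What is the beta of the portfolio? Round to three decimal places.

β_Yardley = 0.314 × 29.57% / 16.63% = 0.5583
β_Maddox = 0.200 × 34.41% / 16.63% = 0.4138
β_Renshaw = 0.733 × 38.88% / 16.63% = 1.7137
β_Ivers = 0.276 × 49.48% / 16.63% = 0.8212
β_P = Σ w_i β_i = 0.15×0.5583 + 0.25×0.4138 + 0.35×1.7137 + 0.25×0.8212 = 0.9923

0.992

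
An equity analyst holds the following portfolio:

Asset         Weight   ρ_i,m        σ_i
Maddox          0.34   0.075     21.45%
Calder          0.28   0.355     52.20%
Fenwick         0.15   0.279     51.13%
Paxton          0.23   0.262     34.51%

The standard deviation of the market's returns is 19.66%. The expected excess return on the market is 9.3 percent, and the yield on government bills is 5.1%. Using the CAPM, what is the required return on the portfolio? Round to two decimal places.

9.81%

β_Maddox = 0.075 × 21.45% / 19.66% = 0.0818
β_Calder = 0.355 × 52.20% / 19.66% = 0.9426
β_Fenwick = 0.279 × 51.13% / 19.66% = 0.7256
β_Paxton = 0.262 × 34.51% / 19.66% = 0.4599
β_P = Σ w_i β_i = 0.34×0.0818 + 0.28×0.9426 + 0.15×0.7256 + 0.23×0.4599 = 0.5064
E(R_P) = R_f + β_P × MRP = 5.1% + 0.5064 × 9.3% = 9.81%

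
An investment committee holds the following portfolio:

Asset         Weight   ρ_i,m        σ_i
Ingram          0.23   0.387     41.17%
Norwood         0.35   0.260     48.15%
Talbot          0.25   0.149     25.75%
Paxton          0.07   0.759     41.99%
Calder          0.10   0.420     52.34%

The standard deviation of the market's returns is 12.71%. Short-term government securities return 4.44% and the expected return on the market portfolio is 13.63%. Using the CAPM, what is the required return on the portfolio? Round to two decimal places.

14.15%

β_Ingram = 0.387 × 41.17% / 12.71% = 1.2536
β_Norwood = 0.260 × 48.15% / 12.71% = 0.9850
β_Talbot = 0.149 × 25.75% / 12.71% = 0.3019
β_Paxton = 0.759 × 41.99% / 12.71% = 2.5075
β_Calder = 0.420 × 52.34% / 12.71% = 1.7296
β_P = Σ w_i β_i = 0.23×1.2536 + 0.35×0.9850 + 0.25×0.3019 + 0.07×2.5075 + 0.10×1.7296 = 1.0570
MRP = 13.63% − 4.44% = 9.19%
E(R_P) = R_f + β_P × MRP = 4.44% + 1.0570 × 9.19% = 14.15%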